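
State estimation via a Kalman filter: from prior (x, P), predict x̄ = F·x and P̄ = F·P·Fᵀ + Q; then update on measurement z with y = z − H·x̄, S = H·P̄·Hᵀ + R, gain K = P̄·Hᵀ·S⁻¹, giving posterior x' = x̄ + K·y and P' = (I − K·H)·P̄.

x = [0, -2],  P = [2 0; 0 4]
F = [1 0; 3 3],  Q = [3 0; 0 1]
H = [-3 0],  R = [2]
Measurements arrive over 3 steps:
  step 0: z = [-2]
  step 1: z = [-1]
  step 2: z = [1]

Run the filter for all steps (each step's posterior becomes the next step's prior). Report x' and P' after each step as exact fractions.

step 0: x' = [30/47, -246/47], P' = [10/47 12/47; 12/47 2261/47]
step 1: x' = [513/1453, -20214/1453], P' = [302/1453 132/1453; 132/1453 639166/1453]
step 2: x' = [-12957/44855, -1832589/44855], P' = [9322/44855 2604/44855; 2604/44855 177774623/44855]

step 0: x̄ = F·x = [0, -6]
step 0: P̄ = F·P·Fᵀ + Q = [5 6; 6 55]
step 0: y = z − H·x̄ = [-2]
step 0: S = H·P̄·Hᵀ + R = [47]
step 0: K = P̄·Hᵀ·S⁻¹ = [-15/47; -18/47]
step 0: x' = x̄ + K·y = [30/47, -246/47]
step 0: P' = (I − K·H)·P̄ = [10/47 12/47; 12/47 2261/47]
step 1: x̄ = F·x = [30/47, -648/47]
step 1: P̄ = F·P·Fᵀ + Q = [151/47 66/47; 66/47 20702/47]
step 1: y = z − H·x̄ = [43/47]
step 1: S = H·P̄·Hᵀ + R = [1453/47]
step 1: K = P̄·Hᵀ·S⁻¹ = [-453/1453; -198/1453]
step 1: x' = x̄ + K·y = [513/1453, -20214/1453]
step 1: P' = (I − K·H)·P̄ = [302/1453 132/1453; 132/1453 639166/1453]
step 2: x̄ = F·x = [513/1453, -59103/1453]
step 2: P̄ = F·P·Fᵀ + Q = [4661/1453 1302/1453; 1302/1453 5759041/1453]
step 2: y = z − H·x̄ = [2992/1453]
step 2: S = H·P̄·Hᵀ + R = [44855/1453]
step 2: K = P̄·Hᵀ·S⁻¹ = [-13983/44855; -3906/44855]
step 2: x' = x̄ + K·y = [-12957/44855, -1832589/44855]
step 2: P' = (I − K·H)·P̄ = [9322/44855 2604/44855; 2604/44855 177774623/44855]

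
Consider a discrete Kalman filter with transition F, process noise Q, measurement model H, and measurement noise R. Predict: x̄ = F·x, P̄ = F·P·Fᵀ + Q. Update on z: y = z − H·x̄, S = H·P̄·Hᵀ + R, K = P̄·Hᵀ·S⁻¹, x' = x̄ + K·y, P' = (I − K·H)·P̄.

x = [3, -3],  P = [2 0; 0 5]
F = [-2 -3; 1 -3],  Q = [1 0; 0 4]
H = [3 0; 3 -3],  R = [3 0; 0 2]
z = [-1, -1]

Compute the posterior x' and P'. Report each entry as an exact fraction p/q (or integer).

x' = [-2031/7376, 1199/7376]
P' = [9765/29504 9739/29504; 9739/29504 16197/29504]

x̄ = F·x = [3, 12]
P̄ = F·P·Fᵀ + Q = [54 41; 41 51]
y = z − H·x̄ = [-10, 26]
S = H·P̄·Hᵀ + R = [489 117; 117 209]
K = P̄·Hᵀ·S⁻¹ = [9765/29504 39/29504; 9739/29504 -9687/29504]
x' = x̄ + K·y = [-2031/7376, 1199/7376]
P' = (I − K·H)·P̄ = [9765/29504 9739/29504; 9739/29504 16197/29504]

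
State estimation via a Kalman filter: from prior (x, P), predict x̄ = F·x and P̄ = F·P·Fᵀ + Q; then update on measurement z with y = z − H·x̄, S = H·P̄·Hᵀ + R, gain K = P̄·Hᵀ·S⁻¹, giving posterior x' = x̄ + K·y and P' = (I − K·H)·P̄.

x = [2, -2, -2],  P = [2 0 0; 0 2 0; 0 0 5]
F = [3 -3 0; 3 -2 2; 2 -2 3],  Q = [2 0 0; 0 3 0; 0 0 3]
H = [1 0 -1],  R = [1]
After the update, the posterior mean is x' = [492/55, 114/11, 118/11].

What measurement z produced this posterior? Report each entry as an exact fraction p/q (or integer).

z = [-2]

x̄ = F·x = [12, 6, 2]
P̄ = F·P·Fᵀ + Q = [38 30 24; 30 49 50; 24 50 64]
S = H·P̄·Hᵀ + R = [55]
K = P̄·Hᵀ·S⁻¹ = [14/55; -4/11; -8/11]
x' − x̄ = [-168/55, 48/11, 96/11] = K·y
y = (KᵀK)⁻¹·Kᵀ·(x' − x̄) = [-12]
z = y + H·x̄ = [-12] + [10] = [-2]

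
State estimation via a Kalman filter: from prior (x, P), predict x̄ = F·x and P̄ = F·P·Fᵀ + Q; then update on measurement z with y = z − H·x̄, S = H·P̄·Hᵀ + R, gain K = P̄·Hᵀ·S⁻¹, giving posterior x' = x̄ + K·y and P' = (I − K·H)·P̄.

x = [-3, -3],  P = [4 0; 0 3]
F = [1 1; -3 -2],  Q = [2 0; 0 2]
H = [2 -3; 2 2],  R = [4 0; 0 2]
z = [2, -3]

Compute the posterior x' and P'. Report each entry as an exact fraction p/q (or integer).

x̄ = F·x = [-6, 15]
P̄ = F·P·Fᵀ + Q = [9 -18; -18 50]
y = z − H·x̄ = [59, -21]
S = H·P̄·Hᵀ + R = [706 -228; -228 94]
K = P̄·Hᵀ·S⁻¹ = [666/3595 927/3595; -723/3595 694/3595]
x' = x̄ + K·y = [-1743/3595, -3306/3595]
P' = (I − K·H)·P̄ = [1089/3595 -162/3595; -162/3595 856/3595]

x' = [-1743/3595, -3306/3595]
P' = [1089/3595 -162/3595; -162/3595 856/3595]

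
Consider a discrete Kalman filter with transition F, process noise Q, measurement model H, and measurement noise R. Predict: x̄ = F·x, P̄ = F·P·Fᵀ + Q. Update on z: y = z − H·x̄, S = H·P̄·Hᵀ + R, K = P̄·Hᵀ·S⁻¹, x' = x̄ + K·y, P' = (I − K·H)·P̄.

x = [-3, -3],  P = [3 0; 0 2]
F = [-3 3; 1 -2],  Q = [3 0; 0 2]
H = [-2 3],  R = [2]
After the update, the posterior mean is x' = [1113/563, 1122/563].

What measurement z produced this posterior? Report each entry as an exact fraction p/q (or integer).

z = [2]

x̄ = F·x = [0, 3]
P̄ = F·P·Fᵀ + Q = [48 -21; -21 13]
S = H·P̄·Hᵀ + R = [563]
K = P̄·Hᵀ·S⁻¹ = [-159/563; 81/563]
x' − x̄ = [1113/563, -567/563] = K·y
y = (KᵀK)⁻¹·Kᵀ·(x' − x̄) = [-7]
z = y + H·x̄ = [-7] + [9] = [2]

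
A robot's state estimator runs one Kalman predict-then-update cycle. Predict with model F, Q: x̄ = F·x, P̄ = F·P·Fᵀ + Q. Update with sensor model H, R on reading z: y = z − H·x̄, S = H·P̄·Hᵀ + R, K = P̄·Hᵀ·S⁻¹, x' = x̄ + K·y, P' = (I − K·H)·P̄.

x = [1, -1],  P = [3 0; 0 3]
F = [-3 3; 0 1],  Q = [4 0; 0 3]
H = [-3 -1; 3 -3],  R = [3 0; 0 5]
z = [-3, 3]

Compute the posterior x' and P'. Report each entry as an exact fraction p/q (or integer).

x̄ = F·x = [-6, -1]
P̄ = F·P·Fᵀ + Q = [58 9; 9 6]
y = z − H·x̄ = [-22, 18]
S = H·P̄·Hᵀ + R = [585 -450; -450 419]
K = P̄·Hᵀ·S⁻¹ = [-3509/14205 81/947; -3259/14205 -213/947]
x' = x̄ + K·y = [13838/14205, -17/14205]
P' = (I − K·H)·P̄ = [1046/4735 371/4735; 371/4735 2146/4735]

x' = [13838/14205, -17/14205]
P' = [1046/4735 371/4735; 371/4735 2146/4735]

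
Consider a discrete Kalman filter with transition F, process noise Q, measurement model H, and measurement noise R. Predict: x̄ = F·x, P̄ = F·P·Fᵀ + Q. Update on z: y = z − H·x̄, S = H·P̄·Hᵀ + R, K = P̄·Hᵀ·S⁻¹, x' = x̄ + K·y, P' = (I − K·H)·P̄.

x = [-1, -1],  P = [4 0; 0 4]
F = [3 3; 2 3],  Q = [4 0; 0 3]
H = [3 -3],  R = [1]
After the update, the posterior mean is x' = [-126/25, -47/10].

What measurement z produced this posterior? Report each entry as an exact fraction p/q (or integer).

x̄ = F·x = [-6, -5]
P̄ = F·P·Fᵀ + Q = [76 60; 60 55]
S = H·P̄·Hᵀ + R = [100]
K = P̄·Hᵀ·S⁻¹ = [12/25; 3/20]
x' − x̄ = [24/25, 3/10] = K·y
y = (KᵀK)⁻¹·Kᵀ·(x' − x̄) = [2]
z = y + H·x̄ = [2] + [-3] = [-1]

z = [-1]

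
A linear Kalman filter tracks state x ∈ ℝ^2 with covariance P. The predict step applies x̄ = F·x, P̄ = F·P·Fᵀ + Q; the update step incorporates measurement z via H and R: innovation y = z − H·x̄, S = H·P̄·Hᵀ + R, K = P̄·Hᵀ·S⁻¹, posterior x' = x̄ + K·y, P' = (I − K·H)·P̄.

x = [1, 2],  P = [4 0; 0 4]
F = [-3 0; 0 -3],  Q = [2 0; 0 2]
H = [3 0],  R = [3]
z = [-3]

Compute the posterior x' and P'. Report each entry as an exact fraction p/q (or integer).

x̄ = F·x = [-3, -6]
P̄ = F·P·Fᵀ + Q = [38 0; 0 38]
y = z − H·x̄ = [6]
S = H·P̄·Hᵀ + R = [345]
K = P̄·Hᵀ·S⁻¹ = [38/115; 0]
x' = x̄ + K·y = [-117/115, -6]
P' = (I − K·H)·P̄ = [38/115 0; 0 38]

x' = [-117/115, -6]
P' = [38/115 0; 0 38]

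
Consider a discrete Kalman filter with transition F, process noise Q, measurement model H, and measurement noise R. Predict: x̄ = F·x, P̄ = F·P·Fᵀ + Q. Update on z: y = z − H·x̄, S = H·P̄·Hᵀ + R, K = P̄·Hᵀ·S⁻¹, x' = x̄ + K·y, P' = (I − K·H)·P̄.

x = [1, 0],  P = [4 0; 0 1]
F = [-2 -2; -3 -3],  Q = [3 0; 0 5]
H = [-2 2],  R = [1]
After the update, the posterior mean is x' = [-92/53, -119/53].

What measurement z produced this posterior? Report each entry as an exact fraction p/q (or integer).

z = [-1]

x̄ = F·x = [-2, -3]
P̄ = F·P·Fᵀ + Q = [23 30; 30 50]
S = H·P̄·Hᵀ + R = [53]
K = P̄·Hᵀ·S⁻¹ = [14/53; 40/53]
x' − x̄ = [14/53, 40/53] = K·y
y = (KᵀK)⁻¹·Kᵀ·(x' − x̄) = [1]
z = y + H·x̄ = [1] + [-2] = [-1]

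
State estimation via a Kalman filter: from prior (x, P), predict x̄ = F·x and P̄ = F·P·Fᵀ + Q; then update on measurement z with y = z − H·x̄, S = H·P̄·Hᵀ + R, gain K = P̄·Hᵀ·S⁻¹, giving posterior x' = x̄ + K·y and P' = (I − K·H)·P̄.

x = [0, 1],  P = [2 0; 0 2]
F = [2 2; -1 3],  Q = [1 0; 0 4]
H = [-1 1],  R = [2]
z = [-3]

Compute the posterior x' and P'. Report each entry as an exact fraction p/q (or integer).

x̄ = F·x = [2, 3]
P̄ = F·P·Fᵀ + Q = [17 8; 8 24]
y = z − H·x̄ = [-4]
S = H·P̄·Hᵀ + R = [27]
K = P̄·Hᵀ·S⁻¹ = [-1/3; 16/27]
x' = x̄ + K·y = [10/3, 17/27]
P' = (I − K·H)·P̄ = [14 40/3; 40/3 392/27]

x' = [10/3, 17/27]
P' = [14 40/3; 40/3 392/27]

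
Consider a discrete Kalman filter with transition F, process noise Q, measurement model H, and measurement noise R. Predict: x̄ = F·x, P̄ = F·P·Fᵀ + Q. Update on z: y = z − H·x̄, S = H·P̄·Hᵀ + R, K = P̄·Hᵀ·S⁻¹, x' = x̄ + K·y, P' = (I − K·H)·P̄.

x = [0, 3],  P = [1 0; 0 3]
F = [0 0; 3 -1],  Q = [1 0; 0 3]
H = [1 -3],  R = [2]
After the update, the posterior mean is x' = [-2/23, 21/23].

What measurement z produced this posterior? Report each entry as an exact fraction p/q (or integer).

x̄ = F·x = [0, -3]
P̄ = F·P·Fᵀ + Q = [1 0; 0 15]
S = H·P̄·Hᵀ + R = [138]
K = P̄·Hᵀ·S⁻¹ = [1/138; -15/46]
x' − x̄ = [-2/23, 90/23] = K·y
y = (KᵀK)⁻¹·Kᵀ·(x' − x̄) = [-12]
z = y + H·x̄ = [-12] + [9] = [-3]

z = [-3]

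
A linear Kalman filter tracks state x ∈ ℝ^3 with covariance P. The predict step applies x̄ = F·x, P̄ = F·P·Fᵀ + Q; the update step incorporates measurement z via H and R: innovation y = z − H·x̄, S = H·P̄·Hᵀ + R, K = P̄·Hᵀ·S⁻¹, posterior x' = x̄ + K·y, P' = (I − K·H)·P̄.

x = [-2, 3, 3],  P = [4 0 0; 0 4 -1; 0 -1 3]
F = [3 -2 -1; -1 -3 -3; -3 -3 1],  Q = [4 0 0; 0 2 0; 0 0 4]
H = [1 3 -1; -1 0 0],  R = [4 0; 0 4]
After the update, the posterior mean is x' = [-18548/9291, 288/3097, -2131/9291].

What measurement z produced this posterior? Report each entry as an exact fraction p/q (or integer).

x̄ = F·x = [-15, -16, 0]
P̄ = F·P·Fᵀ + Q = [55 12 -16; 12 51 33; -16 33 85]
S = H·P̄·Hᵀ + R = [509 -107; -107 59]
K = P̄·Hᵀ·S⁻¹ = [214/9291 -8273/9291; 1084/3097 1336/3097; 797/9291 3965/9291]
x' − x̄ = [120817/9291, 49840/3097, -2131/9291] = K·y
y = (KᵀK)⁻¹·Kᵀ·(x' − x̄) = [62, -13]
z = y + H·x̄ = [62, -13] + [-63, 15] = [-1, 2]

z = [-1, 2]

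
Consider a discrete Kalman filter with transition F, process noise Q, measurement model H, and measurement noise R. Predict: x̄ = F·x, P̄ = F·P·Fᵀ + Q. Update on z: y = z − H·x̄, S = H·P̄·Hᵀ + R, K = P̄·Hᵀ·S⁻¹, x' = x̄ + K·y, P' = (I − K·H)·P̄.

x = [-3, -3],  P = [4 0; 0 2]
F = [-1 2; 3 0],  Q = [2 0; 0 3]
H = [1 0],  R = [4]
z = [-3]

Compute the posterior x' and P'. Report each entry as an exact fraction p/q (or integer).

x̄ = F·x = [-3, -9]
P̄ = F·P·Fᵀ + Q = [14 -12; -12 39]
y = z − H·x̄ = [0]
S = H·P̄·Hᵀ + R = [18]
K = P̄·Hᵀ·S⁻¹ = [7/9; -2/3]
x' = x̄ + K·y = [-3, -9]
P' = (I − K·H)·P̄ = [28/9 -8/3; -8/3 31]

x' = [-3, -9]
P' = [28/9 -8/3; -8/3 31]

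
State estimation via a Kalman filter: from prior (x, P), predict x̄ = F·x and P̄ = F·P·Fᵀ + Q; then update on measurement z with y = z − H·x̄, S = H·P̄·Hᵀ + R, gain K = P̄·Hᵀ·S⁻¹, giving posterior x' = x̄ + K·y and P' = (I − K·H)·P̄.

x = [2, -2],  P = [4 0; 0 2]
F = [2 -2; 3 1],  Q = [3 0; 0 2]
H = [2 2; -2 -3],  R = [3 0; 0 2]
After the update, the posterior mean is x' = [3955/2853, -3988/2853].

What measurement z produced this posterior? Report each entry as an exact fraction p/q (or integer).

x̄ = F·x = [8, 4]
P̄ = F·P·Fᵀ + Q = [27 20; 20 40]
S = H·P̄·Hᵀ + R = [431 -548; -548 710]
K = P̄·Hᵀ·S⁻¹ = [2134/2853 1189/2853; -1240/2853 -1600/2853]
x' − x̄ = [-18869/2853, -15400/2853] = K·y
y = (KᵀK)⁻¹·Kᵀ·(x' − x̄) = [-25, 29]
z = y + H·x̄ = [-25, 29] + [24, -28] = [-1, 1]

z = [-1, 1]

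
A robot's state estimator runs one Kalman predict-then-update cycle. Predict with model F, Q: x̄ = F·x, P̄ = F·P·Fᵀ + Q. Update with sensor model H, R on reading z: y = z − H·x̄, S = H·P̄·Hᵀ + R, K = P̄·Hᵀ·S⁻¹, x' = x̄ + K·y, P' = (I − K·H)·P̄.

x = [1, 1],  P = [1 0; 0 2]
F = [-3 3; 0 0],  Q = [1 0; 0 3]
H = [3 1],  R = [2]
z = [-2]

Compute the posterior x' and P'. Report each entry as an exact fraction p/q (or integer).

x̄ = F·x = [0, 0]
P̄ = F·P·Fᵀ + Q = [28 0; 0 3]
y = z − H·x̄ = [-2]
S = H·P̄·Hᵀ + R = [257]
K = P̄·Hᵀ·S⁻¹ = [84/257; 3/257]
x' = x̄ + K·y = [-168/257, -6/257]
P' = (I − K·H)·P̄ = [140/257 -252/257; -252/257 762/257]

x' = [-168/257, -6/257]
P' = [140/257 -252/257; -252/257 762/257]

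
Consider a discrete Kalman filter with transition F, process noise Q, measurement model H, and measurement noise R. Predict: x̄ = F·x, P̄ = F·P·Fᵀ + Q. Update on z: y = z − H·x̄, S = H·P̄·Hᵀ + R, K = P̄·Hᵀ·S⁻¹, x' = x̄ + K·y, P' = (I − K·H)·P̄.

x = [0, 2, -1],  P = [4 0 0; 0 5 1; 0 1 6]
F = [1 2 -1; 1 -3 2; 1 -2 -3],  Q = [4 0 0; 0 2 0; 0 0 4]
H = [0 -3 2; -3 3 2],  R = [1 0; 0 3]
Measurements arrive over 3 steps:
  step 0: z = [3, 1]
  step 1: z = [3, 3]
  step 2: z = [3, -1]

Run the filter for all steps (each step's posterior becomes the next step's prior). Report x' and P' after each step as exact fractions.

step 0: x̄ = F·x = [5, -8, -1]
step 0: P̄ = F·P·Fᵀ + Q = [30 -31 -2; -31 63 3; -2 3 94]
step 0: y = z − H·x̄ = [-19, 42]
step 0: S = H·P̄·Hᵀ + R = [908 -458; -458 1834]
step 0: K = P̄·Hᵀ·S⁻¹ = [19395/363877 -64517/727754; -101859/727754 88845/727754; 105315/363877 133153/727754]
step 0: x' = x̄ + K·y = [96023/363877, -155221/727754, 431351/363877]
step 0: P' = (I − K·H)·P̄ = [6315631/727754 1559546/363877 4698033/727754; 1559546/363877 1620945/727754 1190244/363877; 4698033/727754 1190244/363877 3676047/727754]
step 1: x̄ = F·x = [-490549/363877, 2383113/727754, -1042809/363877]
step 1: P̄ = F·P·Fᵀ + Q = [6472412/363877 3740112/363877 -8727046/363877; 3740112/363877 4287778/363877 -7203017/363877; -8727046/363877 -7203017/363877 18348070/363877]
step 1: y = z − H·x̄ = [13503837/727754, -3738135/727754]
step 1: S = H·P̄·Hᵀ + R = [198782363/363877 120825562/363877; 120825562/363877 122291953/363877]
step 1: K = P̄·Hᵀ·S⁻¹ = [-223897788/5337334847 -69100312/410564219; -4926728736/26686674235 160191548/2052821095; 5892098037/26686674235 244934459/2052821095]
step 1: x' = x̄ + K·y = [-6735718313/5337334847, -29452289421/53373348470, 16495887861/26686674235]
step 1: P' = (I − K·H)·P̄ = [13968728324/5337334847 6572528432/5337334847 9746843754/5337334847; 6572528432/5337334847 18293687598/26686674235 24977167029/26686674235; 9746843754/5337334847 24977167029/26686674235 40411799562/26686674235]
step 2: x̄ = F·x = [-79626768847/26686674235, 86983236577/53373348470, -53713965727/26686674235]
step 2: P̄ = F·P·Fᵀ + Q = [224250351498/26686674235 69969662721/26686674235 -176941253282/26686674235; 69969662721/26686674235 147542394492/26686674235 -151026624589/26686674235; -176941253282/26686674235 -151026624589/26686674235 489341408098/26686674235]
step 2: y = z − H·x̄ = [635925618049/53373348470, -115445561675/10674669694]
step 2: S = H·P̄·Hᵀ + R = [5124253352123/26686674235 464171713229/5337334847; 464171713229/5337334847 887016396869/5337334847]
step 2: K = P̄·Hᵀ·S⁻¹ = [-11334482421432/324883106236403 -53896249585661/324883106236403; -117729241553103/649766212472806 51449182722721/649766212472806; 73035851457288/324883106236403 39167101683577/324883106236403]
step 2: x' = x̄ + K·y = [-94825187320735/59069655679346, -40917741703104/29534827839673, -37691577510985/59069655679346]
step 2: P' = (I − K·H)·P̄ = [841111723468681/324883106236403 395496817345082/324883106236403 587577984806907/324883106236403; 395496817345082/324883106236403 440842948965293/649766212472806 301199901335694/324883106236403; 587577984806907/324883106236403 301199901335694/324883106236403 488317777732185/324883106236403]

step 0: x' = [96023/363877, -155221/727754, 431351/363877], P' = [6315631/727754 1559546/363877 4698033/727754; 1559546/363877 1620945/727754 1190244/363877; 4698033/727754 1190244/363877 3676047/727754]
step 1: x' = [-6735718313/5337334847, -29452289421/53373348470, 16495887861/26686674235], P' = [13968728324/5337334847 6572528432/5337334847 9746843754/5337334847; 6572528432/5337334847 18293687598/26686674235 24977167029/26686674235; 9746843754/5337334847 24977167029/26686674235 40411799562/26686674235]
step 2: x' = [-94825187320735/59069655679346, -40917741703104/29534827839673, -37691577510985/59069655679346], P' = [841111723468681/324883106236403 395496817345082/324883106236403 587577984806907/324883106236403; 395496817345082/324883106236403 440842948965293/649766212472806 301199901335694/324883106236403; 587577984806907/324883106236403 301199901335694/324883106236403 488317777732185/324883106236403]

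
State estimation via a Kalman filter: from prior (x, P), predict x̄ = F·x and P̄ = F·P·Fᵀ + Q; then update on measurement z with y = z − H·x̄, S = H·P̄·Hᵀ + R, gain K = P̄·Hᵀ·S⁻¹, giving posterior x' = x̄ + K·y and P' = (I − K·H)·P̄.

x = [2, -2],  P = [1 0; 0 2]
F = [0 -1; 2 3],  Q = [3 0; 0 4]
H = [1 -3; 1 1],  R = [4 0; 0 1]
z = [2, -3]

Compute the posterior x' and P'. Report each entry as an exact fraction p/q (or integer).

x' = [-2048/1859, -2326/1859]
P' = [1242/1859 -118/1859; -118/1859 574/1859]

x̄ = F·x = [2, -2]
P̄ = F·P·Fᵀ + Q = [5 -6; -6 26]
y = z − H·x̄ = [-6, -3]
S = H·P̄·Hᵀ + R = [279 -61; -61 20]
K = P̄·Hᵀ·S⁻¹ = [399/1859 1124/1859; -460/1859 456/1859]
x' = x̄ + K·y = [-2048/1859, -2326/1859]
P' = (I − K·H)·P̄ = [1242/1859 -118/1859; -118/1859 574/1859]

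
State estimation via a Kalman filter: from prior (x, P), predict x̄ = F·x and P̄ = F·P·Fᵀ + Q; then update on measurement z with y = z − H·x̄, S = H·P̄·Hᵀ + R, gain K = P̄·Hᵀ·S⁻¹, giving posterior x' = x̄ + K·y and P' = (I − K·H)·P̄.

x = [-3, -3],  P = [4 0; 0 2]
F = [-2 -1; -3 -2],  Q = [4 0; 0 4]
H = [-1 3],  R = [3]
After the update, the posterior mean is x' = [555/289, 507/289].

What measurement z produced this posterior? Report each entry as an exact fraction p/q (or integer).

z = [3]

x̄ = F·x = [9, 15]
P̄ = F·P·Fᵀ + Q = [22 28; 28 48]
S = H·P̄·Hᵀ + R = [289]
K = P̄·Hᵀ·S⁻¹ = [62/289; 116/289]
x' − x̄ = [-2046/289, -3828/289] = K·y
y = (KᵀK)⁻¹·Kᵀ·(x' − x̄) = [-33]
z = y + H·x̄ = [-33] + [36] = [3]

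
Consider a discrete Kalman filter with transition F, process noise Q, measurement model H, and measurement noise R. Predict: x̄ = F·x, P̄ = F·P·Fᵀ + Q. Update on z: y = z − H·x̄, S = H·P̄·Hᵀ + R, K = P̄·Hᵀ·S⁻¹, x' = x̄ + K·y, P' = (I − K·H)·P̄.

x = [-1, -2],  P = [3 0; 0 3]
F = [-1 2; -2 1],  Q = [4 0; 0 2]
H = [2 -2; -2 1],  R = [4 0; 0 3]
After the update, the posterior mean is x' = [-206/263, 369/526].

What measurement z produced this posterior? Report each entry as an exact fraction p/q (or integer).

x̄ = F·x = [-3, 0]
P̄ = F·P·Fᵀ + Q = [19 12; 12 17]
S = H·P̄·Hᵀ + R = [52 -38; -38 48]
K = P̄·Hᵀ·S⁻¹ = [-79/263 -205/263; -373/526 -186/263]
x' − x̄ = [583/263, 369/526] = K·y
y = (KᵀK)⁻¹·Kᵀ·(x' − x̄) = [3, -4]
z = y + H·x̄ = [3, -4] + [-6, 6] = [-3, 2]

z = [-3, 2]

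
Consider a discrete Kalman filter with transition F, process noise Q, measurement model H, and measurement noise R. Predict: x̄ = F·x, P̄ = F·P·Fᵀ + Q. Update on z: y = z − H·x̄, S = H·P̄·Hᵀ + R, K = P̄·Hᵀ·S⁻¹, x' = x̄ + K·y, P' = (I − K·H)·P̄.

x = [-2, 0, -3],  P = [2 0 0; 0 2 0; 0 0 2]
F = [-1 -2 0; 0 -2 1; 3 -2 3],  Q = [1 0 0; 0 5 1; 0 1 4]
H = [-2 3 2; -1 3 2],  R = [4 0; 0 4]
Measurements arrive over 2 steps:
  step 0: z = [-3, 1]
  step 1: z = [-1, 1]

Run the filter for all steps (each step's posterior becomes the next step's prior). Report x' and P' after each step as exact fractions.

step 0: x' = [30228/8413, 25813/8413, -21011/8413], P' = [38520/8413 22988/8413 -5500/8413; 22988/8413 33592/8413 -32042/8413; -5500/8413 -32042/8413 46537/8413]
step 1: x' = [-61489438/162254821, -85880689/162254821, 83392085/162254821], P' = [1006415808/162254821 662441812/162254821 -236406380/162254821; 662441812/162254821 835479592/162254821 -736175774/162254821; -236406380/162254821 -736175774/162254821 979430987/162254821]

step 0: x̄ = F·x = [2, -3, -15]
step 0: P̄ = F·P·Fᵀ + Q = [11 8 2; 8 15 15; 2 15 48]
step 0: y = z − H·x̄ = [40, 42]
step 0: S = H·P̄·Hᵀ + R = [443 445; 445 466]
step 0: K = P̄·Hᵀ·S⁻¹ = [-4769/8413 4861/8413; -2321/8413 3426/8413; 1987/8413 612/8413]
step 0: x' = x̄ + K·y = [30228/8413, 25813/8413, -21011/8413]
step 0: P' = (I − K·H)·P̄ = [38520/8413 22988/8413 -5500/8413; 22988/8413 33592/8413 -32042/8413; -5500/8413 -32042/8413 46537/8413]
step 1: x̄ = F·x = [-81854/8413, -72637/8413, -23975/8413]
step 1: P̄ = F·P·Fᵀ + Q = [273253/8413 249928/8413 135608/8413; 249928/8413 351138/8413 384300/8413; 135608/8413 384300/8413 943181/8413]
step 1: y = z − H·x̄ = [93740/8413, 192420/8413]
step 1: S = H·P̄·Hᵀ + R = [8587230/8413 9028072/8413; 9028072/8413 9809471/8413]
step 1: K = P̄·Hᵀ·S⁻¹ = [-124579735/162254821 127024217/162254821; -72699099/162254821 92911354/162254821; 55786853/162254821 -3314742/162254821]
step 1: x' = x̄ + K·y = [-61489438/162254821, -85880689/162254821, 83392085/162254821]
step 1: P' = (I − K·H)·P̄ = [1006415808/162254821 662441812/162254821 -236406380/162254821; 662441812/162254821 835479592/162254821 -736175774/162254821; -236406380/162254821 -736175774/162254821 979430987/162254821]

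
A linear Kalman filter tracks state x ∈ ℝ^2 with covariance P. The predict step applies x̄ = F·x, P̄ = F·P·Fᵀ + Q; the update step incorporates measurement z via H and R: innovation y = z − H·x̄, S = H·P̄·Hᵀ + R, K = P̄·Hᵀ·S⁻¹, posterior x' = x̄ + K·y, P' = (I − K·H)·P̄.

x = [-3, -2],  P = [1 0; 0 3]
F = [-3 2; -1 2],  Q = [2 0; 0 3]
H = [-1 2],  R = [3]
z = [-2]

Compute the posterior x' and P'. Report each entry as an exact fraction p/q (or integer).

x̄ = F·x = [5, -1]
P̄ = F·P·Fᵀ + Q = [23 15; 15 16]
y = z − H·x̄ = [5]
S = H·P̄·Hᵀ + R = [30]
K = P̄·Hᵀ·S⁻¹ = [7/30; 17/30]
x' = x̄ + K·y = [37/6, 11/6]
P' = (I − K·H)·P̄ = [641/30 331/30; 331/30 191/30]

x' = [37/6, 11/6]
P' = [641/30 331/30; 331/30 191/30]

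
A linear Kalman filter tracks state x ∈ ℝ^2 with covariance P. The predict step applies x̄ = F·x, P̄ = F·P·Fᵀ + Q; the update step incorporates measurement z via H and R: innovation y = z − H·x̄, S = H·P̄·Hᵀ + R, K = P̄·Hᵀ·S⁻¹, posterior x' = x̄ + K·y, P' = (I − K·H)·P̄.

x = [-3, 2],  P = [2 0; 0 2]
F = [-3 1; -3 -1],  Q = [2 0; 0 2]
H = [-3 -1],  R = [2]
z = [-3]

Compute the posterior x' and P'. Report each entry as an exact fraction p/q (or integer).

x' = [232/159, -182/159]
P' = [136/159 -326/159; -326/159 1048/159]

x̄ = F·x = [11, 7]
P̄ = F·P·Fᵀ + Q = [22 16; 16 22]
y = z − H·x̄ = [37]
S = H·P̄·Hᵀ + R = [318]
K = P̄·Hᵀ·S⁻¹ = [-41/159; -35/159]
x' = x̄ + K·y = [232/159, -182/159]
P' = (I − K·H)·P̄ = [136/159 -326/159; -326/159 1048/159]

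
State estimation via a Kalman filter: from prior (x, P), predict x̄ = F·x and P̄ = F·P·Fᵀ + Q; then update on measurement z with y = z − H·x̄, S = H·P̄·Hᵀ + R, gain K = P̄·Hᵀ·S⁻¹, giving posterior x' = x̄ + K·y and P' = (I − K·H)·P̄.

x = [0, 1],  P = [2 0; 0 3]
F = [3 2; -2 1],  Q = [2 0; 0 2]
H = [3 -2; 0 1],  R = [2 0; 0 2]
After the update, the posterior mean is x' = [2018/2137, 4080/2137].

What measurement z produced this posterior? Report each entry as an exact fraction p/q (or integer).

x̄ = F·x = [2, 1]
P̄ = F·P·Fᵀ + Q = [32 -6; -6 13]
S = H·P̄·Hᵀ + R = [414 -44; -44 15]
K = P̄·Hᵀ·S⁻¹ = [678/2137 1134/2137; -44/2137 1723/2137]
x' − x̄ = [-2256/2137, 1943/2137] = K·y
y = (KᵀK)⁻¹·Kᵀ·(x' − x̄) = [-5, 1]
z = y + H·x̄ = [-5, 1] + [4, 1] = [-1, 2]

z = [-1, 2]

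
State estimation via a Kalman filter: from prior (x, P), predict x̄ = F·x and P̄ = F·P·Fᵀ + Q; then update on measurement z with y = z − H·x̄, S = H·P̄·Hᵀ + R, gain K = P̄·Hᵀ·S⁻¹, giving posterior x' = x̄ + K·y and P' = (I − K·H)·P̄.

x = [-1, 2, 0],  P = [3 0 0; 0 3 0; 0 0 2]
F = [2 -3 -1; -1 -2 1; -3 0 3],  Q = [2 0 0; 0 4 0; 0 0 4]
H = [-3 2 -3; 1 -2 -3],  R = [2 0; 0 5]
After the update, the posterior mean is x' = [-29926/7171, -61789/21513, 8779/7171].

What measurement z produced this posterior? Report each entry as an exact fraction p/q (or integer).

x̄ = F·x = [-8, -3, 3]
P̄ = F·P·Fᵀ + Q = [43 10 -24; 10 21 15; -24 15 49]
S = H·P̄·Hᵀ + R = [182 164; 164 857]
K = P̄·Hᵀ·S⁻¹ = [-15763/43026 3893/21513; -15653/129078 -4301/64539; -1867/43026 -4867/21513]
x' − x̄ = [27442/7171, 2750/21513, -12734/7171] = K·y
y = (KᵀK)⁻¹·Kᵀ·(x' − x̄) = [-6, 9]
z = y + H·x̄ = [-6, 9] + [9, -11] = [3, -2]

z = [3, -2]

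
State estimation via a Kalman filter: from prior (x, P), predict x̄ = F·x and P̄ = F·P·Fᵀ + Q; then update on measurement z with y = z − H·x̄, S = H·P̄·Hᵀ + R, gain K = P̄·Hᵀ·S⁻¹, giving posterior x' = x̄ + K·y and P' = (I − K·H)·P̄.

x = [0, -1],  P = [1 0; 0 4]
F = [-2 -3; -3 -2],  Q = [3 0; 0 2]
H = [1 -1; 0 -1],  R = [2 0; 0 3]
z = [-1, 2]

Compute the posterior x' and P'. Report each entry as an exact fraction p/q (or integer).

x' = [-277/117, -64/39]
P' = [521/117 107/39; 107/39 35/13]

x̄ = F·x = [3, 2]
P̄ = F·P·Fᵀ + Q = [43 30; 30 27]
y = z − H·x̄ = [-2, 4]
S = H·P̄·Hᵀ + R = [12 -3; -3 30]
K = P̄·Hᵀ·S⁻¹ = [100/117 -107/117; 1/39 -35/39]
x' = x̄ + K·y = [-277/117, -64/39]
P' = (I − K·H)·P̄ = [521/117 107/39; 107/39 35/13]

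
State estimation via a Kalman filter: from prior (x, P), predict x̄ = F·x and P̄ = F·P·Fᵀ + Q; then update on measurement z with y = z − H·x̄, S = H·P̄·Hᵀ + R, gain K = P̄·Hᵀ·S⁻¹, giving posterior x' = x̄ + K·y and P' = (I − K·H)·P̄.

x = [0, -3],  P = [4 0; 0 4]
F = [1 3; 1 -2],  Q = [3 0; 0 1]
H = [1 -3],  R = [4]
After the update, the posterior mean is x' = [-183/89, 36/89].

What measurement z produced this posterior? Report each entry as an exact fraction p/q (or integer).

z = [-3]

x̄ = F·x = [-9, 6]
P̄ = F·P·Fᵀ + Q = [43 -20; -20 21]
S = H·P̄·Hᵀ + R = [356]
K = P̄·Hᵀ·S⁻¹ = [103/356; -83/356]
x' − x̄ = [618/89, -498/89] = K·y
y = (KᵀK)⁻¹·Kᵀ·(x' − x̄) = [24]
z = y + H·x̄ = [24] + [-27] = [-3]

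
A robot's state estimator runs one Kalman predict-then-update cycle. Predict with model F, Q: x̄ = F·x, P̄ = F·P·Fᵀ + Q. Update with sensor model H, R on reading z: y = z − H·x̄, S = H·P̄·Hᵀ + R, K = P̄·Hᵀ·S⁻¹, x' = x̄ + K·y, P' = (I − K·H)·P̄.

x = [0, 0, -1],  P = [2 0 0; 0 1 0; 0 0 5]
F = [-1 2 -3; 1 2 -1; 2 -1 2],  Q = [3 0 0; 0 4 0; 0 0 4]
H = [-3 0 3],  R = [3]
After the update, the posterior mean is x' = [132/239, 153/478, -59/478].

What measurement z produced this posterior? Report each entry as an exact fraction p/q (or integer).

x̄ = F·x = [3, 1, -2]
P̄ = F·P·Fᵀ + Q = [54 17 -36; 17 15 -8; -36 -8 33]
S = H·P̄·Hᵀ + R = [1434]
K = P̄·Hᵀ·S⁻¹ = [-45/239; -25/478; 69/478]
x' − x̄ = [-585/239, -325/478, 897/478] = K·y
y = (KᵀK)⁻¹·Kᵀ·(x' − x̄) = [13]
z = y + H·x̄ = [13] + [-15] = [-2]

z = [-2]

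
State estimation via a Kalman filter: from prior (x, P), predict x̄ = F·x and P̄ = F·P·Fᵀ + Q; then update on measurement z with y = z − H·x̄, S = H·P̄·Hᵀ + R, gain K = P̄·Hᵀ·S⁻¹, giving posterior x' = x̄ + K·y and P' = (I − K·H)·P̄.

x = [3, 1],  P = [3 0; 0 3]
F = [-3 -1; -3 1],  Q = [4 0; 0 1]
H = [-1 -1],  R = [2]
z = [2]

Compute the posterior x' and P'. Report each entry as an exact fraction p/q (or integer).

x' = [-222/115, -8/23]
P' = [546/115 -86/23; -86/23 108/23]

x̄ = F·x = [-10, -8]
P̄ = F·P·Fᵀ + Q = [34 24; 24 31]
y = z − H·x̄ = [-16]
S = H·P̄·Hᵀ + R = [115]
K = P̄·Hᵀ·S⁻¹ = [-58/115; -11/23]
x' = x̄ + K·y = [-222/115, -8/23]
P' = (I − K·H)·P̄ = [546/115 -86/23; -86/23 108/23]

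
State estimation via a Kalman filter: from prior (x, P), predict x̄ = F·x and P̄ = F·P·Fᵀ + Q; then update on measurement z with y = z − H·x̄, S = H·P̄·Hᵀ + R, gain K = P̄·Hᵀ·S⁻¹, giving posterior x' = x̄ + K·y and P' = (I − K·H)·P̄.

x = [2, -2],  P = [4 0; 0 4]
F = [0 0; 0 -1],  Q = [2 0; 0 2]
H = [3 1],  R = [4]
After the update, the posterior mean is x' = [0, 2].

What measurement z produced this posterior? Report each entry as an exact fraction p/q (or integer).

x̄ = F·x = [0, 2]
P̄ = F·P·Fᵀ + Q = [2 0; 0 6]
S = H·P̄·Hᵀ + R = [28]
K = P̄·Hᵀ·S⁻¹ = [3/14; 3/14]
x' − x̄ = [0, 0] = K·y
y = (KᵀK)⁻¹·Kᵀ·(x' − x̄) = [0]
z = y + H·x̄ = [0] + [2] = [2]

z = [2]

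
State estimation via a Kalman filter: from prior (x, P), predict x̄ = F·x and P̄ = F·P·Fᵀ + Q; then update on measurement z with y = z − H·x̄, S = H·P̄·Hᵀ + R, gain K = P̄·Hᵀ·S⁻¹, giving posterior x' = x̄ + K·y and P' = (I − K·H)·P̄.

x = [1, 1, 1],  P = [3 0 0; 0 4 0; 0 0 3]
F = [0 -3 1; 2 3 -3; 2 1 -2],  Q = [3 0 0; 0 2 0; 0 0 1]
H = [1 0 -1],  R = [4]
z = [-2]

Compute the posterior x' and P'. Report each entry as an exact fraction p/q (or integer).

x̄ = F·x = [-2, 2, 1]
P̄ = F·P·Fᵀ + Q = [42 -45 -18; -45 77 42; -18 42 29]
y = z − H·x̄ = [1]
S = H·P̄·Hᵀ + R = [111]
K = P̄·Hᵀ·S⁻¹ = [20/37; -29/37; -47/111]
x' = x̄ + K·y = [-54/37, 45/37, 64/111]
P' = (I − K·H)·P̄ = [354/37 75/37 274/37; 75/37 326/37 191/37; 274/37 191/37 1010/111]

x' = [-54/37, 45/37, 64/111]
P' = [354/37 75/37 274/37; 75/37 326/37 191/37; 274/37 191/37 1010/111]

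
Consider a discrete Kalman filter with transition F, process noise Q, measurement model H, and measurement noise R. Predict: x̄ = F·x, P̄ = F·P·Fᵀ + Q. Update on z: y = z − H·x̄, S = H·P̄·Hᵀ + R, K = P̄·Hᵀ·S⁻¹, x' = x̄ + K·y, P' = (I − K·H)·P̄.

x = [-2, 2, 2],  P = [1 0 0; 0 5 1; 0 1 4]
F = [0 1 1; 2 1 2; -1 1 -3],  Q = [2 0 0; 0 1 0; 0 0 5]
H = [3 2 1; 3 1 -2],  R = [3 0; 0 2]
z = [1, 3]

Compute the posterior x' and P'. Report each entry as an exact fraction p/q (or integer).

x̄ = F·x = [4, 2, -2]
P̄ = F·P·Fᵀ + Q = [13 16 -9; 16 30 -22; -9 -22 41]
y = z − H·x̄ = [-13, -15]
S = H·P̄·Hᵀ + R = [331 332; 332 605]
K = P̄·Hᵀ·S⁻¹ = [13274/90031 3579/90031; 11526/90031 11830/90031; 25342/90031 -33401/90031]
x' = x̄ + K·y = [133877/90031, -147226/90031, -8493/90031]
P' = (I − K·H)·P̄ = [86148/90031 -137706/90031 56790/90031; -137706/90031 266434/90031 -85172/90031; 56790/90031 -85172/90031 76000/90031]

x' = [133877/90031, -147226/90031, -8493/90031]
P' = [86148/90031 -137706/90031 56790/90031; -137706/90031 266434/90031 -85172/90031; 56790/90031 -85172/90031 76000/90031]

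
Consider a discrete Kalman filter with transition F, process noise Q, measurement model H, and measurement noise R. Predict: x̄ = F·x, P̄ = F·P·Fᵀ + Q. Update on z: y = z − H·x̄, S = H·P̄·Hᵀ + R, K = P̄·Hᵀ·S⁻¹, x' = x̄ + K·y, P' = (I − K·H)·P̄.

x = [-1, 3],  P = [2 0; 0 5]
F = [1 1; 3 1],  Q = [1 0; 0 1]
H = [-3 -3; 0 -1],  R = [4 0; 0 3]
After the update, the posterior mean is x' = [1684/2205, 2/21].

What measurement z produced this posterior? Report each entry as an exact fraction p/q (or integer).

z = [-2, -2]

x̄ = F·x = [2, 0]
P̄ = F·P·Fᵀ + Q = [8 11; 11 24]
S = H·P̄·Hᵀ + R = [490 105; 105 27]
K = P̄·Hᵀ·S⁻¹ = [-128/735 17/63; -1/7 -1/3]
x' − x̄ = [-2726/2205, 2/21] = K·y
y = (KᵀK)⁻¹·Kᵀ·(x' − x̄) = [4, -2]
z = y + H·x̄ = [4, -2] + [-6, 0] = [-2, -2]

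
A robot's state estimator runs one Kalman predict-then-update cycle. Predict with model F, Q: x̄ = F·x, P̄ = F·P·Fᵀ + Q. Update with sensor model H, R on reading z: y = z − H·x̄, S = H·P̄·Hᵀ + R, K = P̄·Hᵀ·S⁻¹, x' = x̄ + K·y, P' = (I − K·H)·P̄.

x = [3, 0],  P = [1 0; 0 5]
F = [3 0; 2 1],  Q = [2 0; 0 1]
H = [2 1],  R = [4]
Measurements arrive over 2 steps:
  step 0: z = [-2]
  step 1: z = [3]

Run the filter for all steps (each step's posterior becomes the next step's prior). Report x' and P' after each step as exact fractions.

step 0: x' = [5/41, -40/41], P' = [59/41 -62/41; -62/41 168/41]
step 1: x' = [321/205, -951/3485], P' = [277/205 -226/205; -226/205 9816/3485]

step 0: x̄ = F·x = [9, 6]
step 0: P̄ = F·P·Fᵀ + Q = [11 6; 6 10]
step 0: y = z − H·x̄ = [-26]
step 0: S = H·P̄·Hᵀ + R = [82]
step 0: K = P̄·Hᵀ·S⁻¹ = [14/41; 11/41]
step 0: x' = x̄ + K·y = [5/41, -40/41]
step 0: P' = (I − K·H)·P̄ = [59/41 -62/41; -62/41 168/41]
step 1: x̄ = F·x = [15/41, -30/41]
step 1: P̄ = F·P·Fᵀ + Q = [613/41 168/41; 168/41 197/41]
step 1: y = z − H·x̄ = [3]
step 1: S = H·P̄·Hᵀ + R = [85]
step 1: K = P̄·Hᵀ·S⁻¹ = [2/5; 13/85]
step 1: x' = x̄ + K·y = [321/205, -951/3485]
step 1: P' = (I − K·H)·P̄ = [277/205 -226/205; -226/205 9816/3485]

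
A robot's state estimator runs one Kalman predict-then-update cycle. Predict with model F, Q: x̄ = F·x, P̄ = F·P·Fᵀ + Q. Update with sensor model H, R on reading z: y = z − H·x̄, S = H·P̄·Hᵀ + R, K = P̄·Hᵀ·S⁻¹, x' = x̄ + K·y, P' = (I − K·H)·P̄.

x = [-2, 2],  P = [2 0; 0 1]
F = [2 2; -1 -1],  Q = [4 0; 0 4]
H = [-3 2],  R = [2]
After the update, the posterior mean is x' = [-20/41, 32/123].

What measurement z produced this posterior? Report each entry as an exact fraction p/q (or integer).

x̄ = F·x = [0, 0]
P̄ = F·P·Fᵀ + Q = [16 -6; -6 7]
S = H·P̄·Hᵀ + R = [246]
K = P̄·Hᵀ·S⁻¹ = [-10/41; 16/123]
x' − x̄ = [-20/41, 32/123] = K·y
y = (KᵀK)⁻¹·Kᵀ·(x' − x̄) = [2]
z = y + H·x̄ = [2] + [0] = [2]

z = [2]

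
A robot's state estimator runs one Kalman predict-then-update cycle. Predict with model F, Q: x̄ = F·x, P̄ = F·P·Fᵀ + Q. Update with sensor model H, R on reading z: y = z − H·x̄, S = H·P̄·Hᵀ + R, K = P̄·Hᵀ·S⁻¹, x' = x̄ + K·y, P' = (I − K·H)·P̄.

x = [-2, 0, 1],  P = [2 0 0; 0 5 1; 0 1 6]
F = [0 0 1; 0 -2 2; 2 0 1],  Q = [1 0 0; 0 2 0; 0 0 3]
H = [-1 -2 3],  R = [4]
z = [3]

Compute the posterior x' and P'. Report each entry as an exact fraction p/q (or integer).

x' = [47/200, -69/25, -7/8]
P' = [1319/200 187/25 57/8; 187/25 558/25 17; 57/8 17 111/8]

x̄ = F·x = [1, 2, -3]
P̄ = F·P·Fᵀ + Q = [7 10 6; 10 38 10; 6 10 17]
y = z − H·x̄ = [17]
S = H·P̄·Hᵀ + R = [200]
K = P̄·Hᵀ·S⁻¹ = [-9/200; -7/25; 1/8]
x' = x̄ + K·y = [47/200, -69/25, -7/8]
P' = (I − K·H)·P̄ = [1319/200 187/25 57/8; 187/25 558/25 17; 57/8 17 111/8]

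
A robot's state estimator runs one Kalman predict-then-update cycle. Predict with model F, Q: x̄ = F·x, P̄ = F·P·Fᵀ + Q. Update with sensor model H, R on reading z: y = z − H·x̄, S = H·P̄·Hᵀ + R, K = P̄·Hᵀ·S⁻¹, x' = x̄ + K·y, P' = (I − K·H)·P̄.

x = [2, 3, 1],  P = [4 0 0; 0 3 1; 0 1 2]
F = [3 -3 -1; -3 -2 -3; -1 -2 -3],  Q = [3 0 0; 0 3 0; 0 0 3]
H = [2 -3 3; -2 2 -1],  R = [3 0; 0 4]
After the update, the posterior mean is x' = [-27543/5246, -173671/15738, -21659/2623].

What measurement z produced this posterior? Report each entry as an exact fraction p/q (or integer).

x̄ = F·x = [-4, -15, -11]
P̄ = F·P·Fᵀ + Q = [74 -1 23; -1 81 54; 23 54 49]
S = H·P̄·Hᵀ + R = [785 -637; -637 557]
K = P̄·Hᵀ·S⁻¹ = [4113/10492 1445/10492; 23839/31476 33479/31476; 2129/2623 2496/2623]
x' − x̄ = [-6559/5246, 62399/15738, 7194/2623] = K·y
y = (KᵀK)⁻¹·Kᵀ·(x' − x̄) = [-6, 8]
z = y + H·x̄ = [-6, 8] + [4, -11] = [-2, -3]

z = [-2, -3]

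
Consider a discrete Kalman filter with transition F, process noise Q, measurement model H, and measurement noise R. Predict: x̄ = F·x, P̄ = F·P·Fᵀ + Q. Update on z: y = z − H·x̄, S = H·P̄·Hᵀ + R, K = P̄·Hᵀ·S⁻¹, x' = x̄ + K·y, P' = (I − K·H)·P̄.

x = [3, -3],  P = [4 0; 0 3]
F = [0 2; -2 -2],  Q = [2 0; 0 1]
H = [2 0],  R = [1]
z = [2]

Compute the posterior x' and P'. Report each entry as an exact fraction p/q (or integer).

x̄ = F·x = [-6, 0]
P̄ = F·P·Fᵀ + Q = [14 -12; -12 29]
y = z − H·x̄ = [14]
S = H·P̄·Hᵀ + R = [57]
K = P̄·Hᵀ·S⁻¹ = [28/57; -8/19]
x' = x̄ + K·y = [50/57, -112/19]
P' = (I − K·H)·P̄ = [14/57 -4/19; -4/19 359/19]

x' = [50/57, -112/19]
P' = [14/57 -4/19; -4/19 359/19]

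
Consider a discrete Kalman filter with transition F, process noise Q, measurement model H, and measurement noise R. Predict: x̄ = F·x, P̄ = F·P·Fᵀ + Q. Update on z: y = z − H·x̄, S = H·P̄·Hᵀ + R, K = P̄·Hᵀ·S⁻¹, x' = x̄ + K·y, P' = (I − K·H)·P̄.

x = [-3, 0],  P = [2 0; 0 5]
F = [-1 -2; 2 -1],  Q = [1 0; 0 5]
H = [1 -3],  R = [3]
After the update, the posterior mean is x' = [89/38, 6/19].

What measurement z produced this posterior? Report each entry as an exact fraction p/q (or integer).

x̄ = F·x = [3, -6]
P̄ = F·P·Fᵀ + Q = [23 6; 6 18]
S = H·P̄·Hᵀ + R = [152]
K = P̄·Hᵀ·S⁻¹ = [5/152; -6/19]
x' − x̄ = [-25/38, 120/19] = K·y
y = (KᵀK)⁻¹·Kᵀ·(x' − x̄) = [-20]
z = y + H·x̄ = [-20] + [21] = [1]

z = [1]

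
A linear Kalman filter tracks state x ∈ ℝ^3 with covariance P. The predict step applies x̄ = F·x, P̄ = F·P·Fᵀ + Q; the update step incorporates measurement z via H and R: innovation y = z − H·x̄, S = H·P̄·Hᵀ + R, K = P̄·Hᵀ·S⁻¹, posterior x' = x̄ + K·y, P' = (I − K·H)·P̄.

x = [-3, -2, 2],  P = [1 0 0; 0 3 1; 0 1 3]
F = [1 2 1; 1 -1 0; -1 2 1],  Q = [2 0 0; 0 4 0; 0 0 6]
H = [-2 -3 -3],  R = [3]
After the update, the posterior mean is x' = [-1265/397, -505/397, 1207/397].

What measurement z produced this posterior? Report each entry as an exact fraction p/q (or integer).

x̄ = F·x = [-5, -1, 1]
P̄ = F·P·Fᵀ + Q = [22 -6 18; -6 8 -8; 18 -8 26]
S = H·P̄·Hᵀ + R = [397]
K = P̄·Hᵀ·S⁻¹ = [-80/397; 12/397; -90/397]
x' − x̄ = [720/397, -108/397, 810/397] = K·y
y = (KᵀK)⁻¹·Kᵀ·(x' − x̄) = [-9]
z = y + H·x̄ = [-9] + [10] = [1]

z = [1]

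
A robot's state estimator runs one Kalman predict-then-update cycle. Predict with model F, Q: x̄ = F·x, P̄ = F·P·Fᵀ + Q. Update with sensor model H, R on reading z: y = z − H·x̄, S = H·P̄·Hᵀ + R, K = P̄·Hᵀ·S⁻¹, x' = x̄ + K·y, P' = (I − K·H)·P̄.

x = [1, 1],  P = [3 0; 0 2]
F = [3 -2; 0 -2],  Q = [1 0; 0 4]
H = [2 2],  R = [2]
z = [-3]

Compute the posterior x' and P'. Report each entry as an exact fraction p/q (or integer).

x' = [85/129, -278/129]
P' = [772/129 -728/129; -728/129 748/129]

x̄ = F·x = [1, -2]
P̄ = F·P·Fᵀ + Q = [36 8; 8 12]
y = z − H·x̄ = [-1]
S = H·P̄·Hᵀ + R = [258]
K = P̄·Hᵀ·S⁻¹ = [44/129; 20/129]
x' = x̄ + K·y = [85/129, -278/129]
P' = (I − K·H)·P̄ = [772/129 -728/129; -728/129 748/129]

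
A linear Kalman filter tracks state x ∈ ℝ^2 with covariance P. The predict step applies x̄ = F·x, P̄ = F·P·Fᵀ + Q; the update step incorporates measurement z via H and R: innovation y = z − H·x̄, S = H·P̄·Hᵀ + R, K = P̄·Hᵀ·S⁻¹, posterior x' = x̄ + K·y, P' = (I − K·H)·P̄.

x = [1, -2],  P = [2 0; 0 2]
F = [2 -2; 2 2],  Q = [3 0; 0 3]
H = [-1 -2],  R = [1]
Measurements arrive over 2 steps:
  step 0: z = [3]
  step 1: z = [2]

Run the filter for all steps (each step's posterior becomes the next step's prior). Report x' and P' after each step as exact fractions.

step 0: x̄ = F·x = [6, -2]
step 0: P̄ = F·P·Fᵀ + Q = [19 0; 0 19]
step 0: y = z − H·x̄ = [5]
step 0: S = H·P̄·Hᵀ + R = [96]
step 0: K = P̄·Hᵀ·S⁻¹ = [-19/96; -19/48]
step 0: x' = x̄ + K·y = [481/96, -191/48]
step 0: P' = (I − K·H)·P̄ = [1463/96 -361/48; -361/48 95/24]
step 1: x̄ = F·x = [863/48, 33/16]
step 1: P̄ = F·P·Fᵀ + Q = [3359/24 361/8; 361/8 157/8]
step 1: y = z − H·x̄ = [1157/48]
step 1: S = H·P̄·Hᵀ + R = [9599/24]
step 1: K = P̄·Hᵀ·S⁻¹ = [-5525/9599; -2025/9599]
step 1: x' = x̄ + K·y = [78813/19198, -29013/9599]
step 1: P' = (I − K·H)·P̄ = [71559/9599 -33017/9599; -33017/9599 17521/9599]

step 0: x' = [481/96, -191/48], P' = [1463/96 -361/48; -361/48 95/24]
step 1: x' = [78813/19198, -29013/9599], P' = [71559/9599 -33017/9599; -33017/9599 17521/9599]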